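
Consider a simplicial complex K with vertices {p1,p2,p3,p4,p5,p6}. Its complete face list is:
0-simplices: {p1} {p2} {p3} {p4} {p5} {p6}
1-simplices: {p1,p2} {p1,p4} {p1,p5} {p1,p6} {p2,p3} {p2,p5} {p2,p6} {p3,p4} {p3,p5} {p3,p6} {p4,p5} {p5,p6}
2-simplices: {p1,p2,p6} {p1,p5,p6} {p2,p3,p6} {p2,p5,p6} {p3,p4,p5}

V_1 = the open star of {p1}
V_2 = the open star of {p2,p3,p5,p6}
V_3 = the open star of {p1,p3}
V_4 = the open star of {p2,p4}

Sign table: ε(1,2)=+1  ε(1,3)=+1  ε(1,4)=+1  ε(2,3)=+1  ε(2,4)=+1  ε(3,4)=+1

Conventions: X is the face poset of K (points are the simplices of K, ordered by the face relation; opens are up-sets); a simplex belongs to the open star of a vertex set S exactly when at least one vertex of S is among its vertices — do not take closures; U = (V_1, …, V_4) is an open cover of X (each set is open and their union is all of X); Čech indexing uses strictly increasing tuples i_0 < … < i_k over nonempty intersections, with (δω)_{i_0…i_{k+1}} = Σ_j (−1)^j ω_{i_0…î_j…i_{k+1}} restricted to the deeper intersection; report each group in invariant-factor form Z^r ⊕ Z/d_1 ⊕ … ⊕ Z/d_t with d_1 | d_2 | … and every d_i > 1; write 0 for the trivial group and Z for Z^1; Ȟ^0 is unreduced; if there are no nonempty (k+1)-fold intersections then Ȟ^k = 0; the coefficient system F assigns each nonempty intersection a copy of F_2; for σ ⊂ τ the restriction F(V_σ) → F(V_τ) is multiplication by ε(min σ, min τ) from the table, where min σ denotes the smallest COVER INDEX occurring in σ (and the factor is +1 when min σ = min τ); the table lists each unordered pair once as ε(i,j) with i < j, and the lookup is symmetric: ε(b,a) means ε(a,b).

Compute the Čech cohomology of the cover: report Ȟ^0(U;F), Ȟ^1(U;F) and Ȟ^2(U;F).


intersection data:
  V1={{p1},{p1,p2},{p1,p4},{p1,p5},{p1,p6},{p1,p2,p6},{p1,p5,p6}} V2={{p2},{p3},{p5},{p6},{p1,p2},{p1,p5},{p1,p6},{p2,p3},{p2,p5},{p2,p6},{p3,p4},{p3,p5},{p3,p6},{p4,p5},{p5,p6},{p1,p2,p6},{p1,p5,p6},{p2,p3,p6},{p2,p5,p6},{p3,p4,p5}} V3={{p1},{p3},{p1,p2},{p1,p4},{p1,p5},{p1,p6},{p2,p3},{p3,p4},{p3,p5},{p3,p6},{p1,p2,p6},{p1,p5,p6},{p2,p3,p6},{p3,p4,p5}} V4={{p2},{p4},{p1,p2},{p1,p4},{p2,p3},{p2,p5},{p2,p6},{p3,p4},{p4,p5},{p1,p2,p6},{p2,p3,p6},{p2,p5,p6},{p3,p4,p5}}
  V12={{p1,p2},{p1,p5},{p1,p6},{p1,p2,p6},{p1,p5,p6}} V13={{p1},{p1,p2},{p1,p4},{p1,p5},{p1,p6},{p1,p2,p6},{p1,p5,p6}} V14={{p1,p2},{p1,p4},{p1,p2,p6}} V23={{p3},{p1,p2},{p1,p5},{p1,p6},{p2,p3},{p3,p4},{p3,p5},{p3,p6},{p1,p2,p6},{p1,p5,p6},{p2,p3,p6},{p3,p4,p5}} V24={{p2},{p1,p2},{p2,p3},{p2,p5},{p2,p6},{p3,p4},{p4,p5},{p1,p2,p6},{p2,p3,p6},{p2,p5,p6},{p3,p4,p5}} V34={{p1,p2},{p1,p4},{p2,p3},{p3,p4},{p1,p2,p6},{p2,p3,p6},{p3,p4,p5}}
  V123={{p1,p2},{p1,p5},{p1,p6},{p1,p2,p6},{p1,p5,p6}} V124={{p1,p2},{p1,p2,p6}} V134={{p1,p2},{p1,p4},{p1,p2,p6}} V234={{p1,p2},{p2,p3},{p3,p4},{p1,p2,p6},{p2,p3,p6},{p3,p4,p5}}
  V1234={{p1,p2},{p1,p2,p6}}
C dims 4,6,4,1; δ0: rk_F2 3; δ1: rk_F2 3; δ2: rk_F2 1
Ȟ^0 = (4 − 3) − 0 = 1, so Ȟ^0 ≅ Z/2
Ȟ^1 = (6 − 3) − 3 = 0, so Ȟ^1 ≅ 0
Ȟ^2 = (4 − 1) − 3 = 0, so Ȟ^2 ≅ 0

Ȟ^0(U;F) ≅ Z/2, Ȟ^1(U;F) ≅ 0 and Ȟ^2(U;F) ≅ 0


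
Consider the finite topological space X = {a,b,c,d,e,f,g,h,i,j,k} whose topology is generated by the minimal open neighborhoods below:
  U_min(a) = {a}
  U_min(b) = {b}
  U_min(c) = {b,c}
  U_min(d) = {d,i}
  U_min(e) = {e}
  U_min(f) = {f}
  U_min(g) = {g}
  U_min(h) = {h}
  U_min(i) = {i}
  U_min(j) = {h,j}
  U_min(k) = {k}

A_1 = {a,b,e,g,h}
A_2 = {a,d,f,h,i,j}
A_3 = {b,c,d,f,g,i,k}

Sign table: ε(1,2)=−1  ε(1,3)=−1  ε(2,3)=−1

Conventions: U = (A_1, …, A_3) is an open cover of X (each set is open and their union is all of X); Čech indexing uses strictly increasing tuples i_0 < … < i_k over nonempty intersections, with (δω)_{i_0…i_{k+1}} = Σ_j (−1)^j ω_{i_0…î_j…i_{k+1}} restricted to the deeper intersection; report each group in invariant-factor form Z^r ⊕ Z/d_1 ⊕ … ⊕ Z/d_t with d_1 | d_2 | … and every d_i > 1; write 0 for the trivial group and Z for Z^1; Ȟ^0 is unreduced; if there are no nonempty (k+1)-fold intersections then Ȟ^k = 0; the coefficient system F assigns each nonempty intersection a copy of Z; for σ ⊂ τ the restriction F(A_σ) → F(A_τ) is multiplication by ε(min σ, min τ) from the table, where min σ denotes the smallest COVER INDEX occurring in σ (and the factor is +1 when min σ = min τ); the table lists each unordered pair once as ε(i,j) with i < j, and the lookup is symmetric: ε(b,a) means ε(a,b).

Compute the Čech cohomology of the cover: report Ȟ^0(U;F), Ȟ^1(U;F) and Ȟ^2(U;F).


Ȟ^0(U;F) ≅ 0, Ȟ^1(U;F) ≅ Z/2 and Ȟ^2(U;F) ≅ 0

nerve simplices:
  A12={a,h} A13={b,g} A23={d,f,i}
C dims 3,3; δ0: rk 3, SNF 1^2·2
degree 0: 3−3−0 = 0 → Ȟ^0 ≅ 0
degree 1: 3−0−3 = 0 plus torsion [2] → Ȟ^1 ≅ Z/2
degree 2: 0−0−0 = 0 → Ȟ^2 ≅ 0


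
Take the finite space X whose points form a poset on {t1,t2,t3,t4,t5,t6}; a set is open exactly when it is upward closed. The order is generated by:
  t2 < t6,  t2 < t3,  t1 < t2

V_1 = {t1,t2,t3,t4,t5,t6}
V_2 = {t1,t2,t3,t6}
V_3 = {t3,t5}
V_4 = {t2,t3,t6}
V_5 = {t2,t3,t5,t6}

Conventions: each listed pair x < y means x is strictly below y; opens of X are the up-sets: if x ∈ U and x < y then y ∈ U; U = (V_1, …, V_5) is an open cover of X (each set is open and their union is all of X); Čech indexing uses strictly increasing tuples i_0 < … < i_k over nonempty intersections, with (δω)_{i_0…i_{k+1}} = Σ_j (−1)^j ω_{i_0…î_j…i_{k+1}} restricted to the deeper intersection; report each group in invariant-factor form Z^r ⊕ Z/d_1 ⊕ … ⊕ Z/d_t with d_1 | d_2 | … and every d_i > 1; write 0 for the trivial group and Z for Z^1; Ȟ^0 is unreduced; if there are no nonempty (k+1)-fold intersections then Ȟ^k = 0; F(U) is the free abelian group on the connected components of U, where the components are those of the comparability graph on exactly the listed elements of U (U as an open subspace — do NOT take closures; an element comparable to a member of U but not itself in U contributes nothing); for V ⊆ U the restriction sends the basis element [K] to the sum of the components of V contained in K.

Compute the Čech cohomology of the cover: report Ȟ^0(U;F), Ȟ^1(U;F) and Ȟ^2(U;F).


Ȟ^0(U;F) ≅ Z^3,  Ȟ^1(U;F) ≅ 0,  Ȟ^2(U;F) ≅ 0

nerve simplices:
  V12={t1,t2,t3,t6} V13={t3,t5} V14={t2,t3,t6} V15={t2,t3,t5,t6} V23={t3} V24={t2,t3,t6} V25={t2,t3,t6} V34={t3} V35={t3,t5} V45={t2,t3,t6}
  V123={t3} V124={t2,t3,t6} V125={t2,t3,t6} V134={t3} V135={t3,t5} V145={t2,t3,t6} V234={t3} V235={t3} V245={t2,t3,t6} V345={t3}
  V1234={t3} V1235={t3} V1245={t2,t3,t6} V1345={t3} V2345={t3}
  V12345={t3}
components per intersection:
  V1: {t1,t2,t3,t6} {t4} {t5}
  V2: {t1,t2,t3,t6}
  V3: {t3} {t5}
  V4: {t2,t3,t6}
  V5: {t2,t3,t6} {t5}
  V12: {t1,t2,t3,t6}
  V13: {t3} {t5}
  V14: {t2,t3,t6}
  V15: {t2,t3,t6} {t5}
  V23: {t3}
  V24: {t2,t3,t6}
  V25: {t2,t3,t6}
  V34: {t3}
  V35: {t3} {t5}
  V45: {t2,t3,t6}
  V123: {t3}
  V124: {t2,t3,t6}
  V125: {t2,t3,t6}
  V134: {t3}
  V135: {t3} {t5}
  V145: {t2,t3,t6}
  V234: {t3}
  V235: {t3}
  V245: {t2,t3,t6}
  V345: {t3}
  V1234: {t3}
  V1235: {t3}
  V1245: {t2,t3,t6}
  V1345: {t3}
  V2345: {t3}
  V12345: {t3}
C dims 9,13,11,5; δ0: rk 6, SNF 1^6; δ1: rk 7, SNF 1^7; δ2: rk 4, SNF 1^4
degree 0: 9−6−0 = 3 → Ȟ^0 ≅ Z^3
degree 1: 13−7−6 = 0 → Ȟ^1 ≅ 0
degree 2: 11−4−7 = 0 → Ȟ^2 ≅ 0


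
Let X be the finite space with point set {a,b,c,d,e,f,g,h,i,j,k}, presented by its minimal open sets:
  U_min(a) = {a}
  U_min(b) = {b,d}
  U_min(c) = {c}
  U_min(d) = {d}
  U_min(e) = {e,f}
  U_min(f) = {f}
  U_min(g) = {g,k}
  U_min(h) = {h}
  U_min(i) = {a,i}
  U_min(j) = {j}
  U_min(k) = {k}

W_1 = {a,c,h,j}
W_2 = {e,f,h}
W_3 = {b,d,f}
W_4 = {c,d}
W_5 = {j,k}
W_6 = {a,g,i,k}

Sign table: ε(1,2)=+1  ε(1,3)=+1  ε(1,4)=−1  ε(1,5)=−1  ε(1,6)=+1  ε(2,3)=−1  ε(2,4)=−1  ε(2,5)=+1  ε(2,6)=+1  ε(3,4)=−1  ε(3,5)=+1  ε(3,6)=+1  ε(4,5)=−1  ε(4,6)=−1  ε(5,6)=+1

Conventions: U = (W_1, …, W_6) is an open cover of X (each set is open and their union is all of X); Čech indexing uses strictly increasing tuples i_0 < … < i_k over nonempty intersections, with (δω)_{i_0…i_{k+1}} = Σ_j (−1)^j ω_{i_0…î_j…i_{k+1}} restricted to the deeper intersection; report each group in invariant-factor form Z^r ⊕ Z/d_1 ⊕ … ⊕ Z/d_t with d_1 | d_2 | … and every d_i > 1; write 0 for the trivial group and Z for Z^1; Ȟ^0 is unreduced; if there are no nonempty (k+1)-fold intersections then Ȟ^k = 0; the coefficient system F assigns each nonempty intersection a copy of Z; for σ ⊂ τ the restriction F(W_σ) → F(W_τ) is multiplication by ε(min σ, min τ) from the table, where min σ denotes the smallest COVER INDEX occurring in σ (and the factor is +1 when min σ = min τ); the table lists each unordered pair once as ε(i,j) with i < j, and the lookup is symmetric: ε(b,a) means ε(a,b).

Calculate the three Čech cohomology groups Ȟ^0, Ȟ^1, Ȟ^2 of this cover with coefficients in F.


nonempty overlaps:
  W12={h} W14={c} W15={j} W16={a} W23={f} W34={d} W56={k}
C dims 6,7; δ0: rk 6, SNF 1^5·2
degree 0: 6−6−0 = 0 → Ȟ^0 ≅ 0
degree 1: 7−0−6 = 1 plus torsion [2] → Ȟ^1 ≅ Z ⊕ Z/2
degree 2: 0−0−0 = 0 → Ȟ^2 ≅ 0

Ȟ^0 ≅ 0, Ȟ^1 ≅ Z ⊕ Z/2, Ȟ^2 ≅ 0


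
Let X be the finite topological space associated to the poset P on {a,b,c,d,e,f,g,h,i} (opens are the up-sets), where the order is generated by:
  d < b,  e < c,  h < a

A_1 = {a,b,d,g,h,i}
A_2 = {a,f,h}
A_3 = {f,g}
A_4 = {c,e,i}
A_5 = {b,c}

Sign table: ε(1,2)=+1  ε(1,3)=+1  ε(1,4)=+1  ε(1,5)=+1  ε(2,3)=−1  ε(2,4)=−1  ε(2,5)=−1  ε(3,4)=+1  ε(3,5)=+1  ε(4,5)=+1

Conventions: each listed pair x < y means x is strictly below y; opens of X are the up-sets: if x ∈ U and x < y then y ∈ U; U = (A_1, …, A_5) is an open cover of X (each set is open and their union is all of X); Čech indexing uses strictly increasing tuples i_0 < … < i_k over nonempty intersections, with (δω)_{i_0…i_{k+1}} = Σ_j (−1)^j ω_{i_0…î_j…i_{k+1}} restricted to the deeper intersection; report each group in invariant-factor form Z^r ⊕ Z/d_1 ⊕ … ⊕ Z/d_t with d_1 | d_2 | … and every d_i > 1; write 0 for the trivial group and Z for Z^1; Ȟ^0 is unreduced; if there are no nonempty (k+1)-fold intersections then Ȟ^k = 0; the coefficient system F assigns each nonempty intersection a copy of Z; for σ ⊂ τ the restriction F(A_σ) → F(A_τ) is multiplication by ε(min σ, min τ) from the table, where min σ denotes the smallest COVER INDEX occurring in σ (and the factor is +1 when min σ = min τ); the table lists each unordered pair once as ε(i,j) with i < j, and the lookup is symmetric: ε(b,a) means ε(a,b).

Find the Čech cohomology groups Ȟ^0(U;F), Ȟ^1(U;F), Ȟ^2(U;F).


Ȟ^0 ≅ 0, Ȟ^1 ≅ Z ⊕ Z/2, Ȟ^2 ≅ 0

intersection data:
  A12={a,h} A13={g} A14={i} A15={b} A23={f} A45={c}
C dims 5,6; δ0: rk 5, SNF 1^4·2
Ȟ^0 = (5 − 5) − 0 = 0, so Ȟ^0 ≅ 0
Ȟ^1 = (6 − 0) − 5 = 1 plus torsion [2], so Ȟ^1 ≅ Z ⊕ Z/2
Ȟ^2 = (0 − 0) − 0 = 0, so Ȟ^2 ≅ 0


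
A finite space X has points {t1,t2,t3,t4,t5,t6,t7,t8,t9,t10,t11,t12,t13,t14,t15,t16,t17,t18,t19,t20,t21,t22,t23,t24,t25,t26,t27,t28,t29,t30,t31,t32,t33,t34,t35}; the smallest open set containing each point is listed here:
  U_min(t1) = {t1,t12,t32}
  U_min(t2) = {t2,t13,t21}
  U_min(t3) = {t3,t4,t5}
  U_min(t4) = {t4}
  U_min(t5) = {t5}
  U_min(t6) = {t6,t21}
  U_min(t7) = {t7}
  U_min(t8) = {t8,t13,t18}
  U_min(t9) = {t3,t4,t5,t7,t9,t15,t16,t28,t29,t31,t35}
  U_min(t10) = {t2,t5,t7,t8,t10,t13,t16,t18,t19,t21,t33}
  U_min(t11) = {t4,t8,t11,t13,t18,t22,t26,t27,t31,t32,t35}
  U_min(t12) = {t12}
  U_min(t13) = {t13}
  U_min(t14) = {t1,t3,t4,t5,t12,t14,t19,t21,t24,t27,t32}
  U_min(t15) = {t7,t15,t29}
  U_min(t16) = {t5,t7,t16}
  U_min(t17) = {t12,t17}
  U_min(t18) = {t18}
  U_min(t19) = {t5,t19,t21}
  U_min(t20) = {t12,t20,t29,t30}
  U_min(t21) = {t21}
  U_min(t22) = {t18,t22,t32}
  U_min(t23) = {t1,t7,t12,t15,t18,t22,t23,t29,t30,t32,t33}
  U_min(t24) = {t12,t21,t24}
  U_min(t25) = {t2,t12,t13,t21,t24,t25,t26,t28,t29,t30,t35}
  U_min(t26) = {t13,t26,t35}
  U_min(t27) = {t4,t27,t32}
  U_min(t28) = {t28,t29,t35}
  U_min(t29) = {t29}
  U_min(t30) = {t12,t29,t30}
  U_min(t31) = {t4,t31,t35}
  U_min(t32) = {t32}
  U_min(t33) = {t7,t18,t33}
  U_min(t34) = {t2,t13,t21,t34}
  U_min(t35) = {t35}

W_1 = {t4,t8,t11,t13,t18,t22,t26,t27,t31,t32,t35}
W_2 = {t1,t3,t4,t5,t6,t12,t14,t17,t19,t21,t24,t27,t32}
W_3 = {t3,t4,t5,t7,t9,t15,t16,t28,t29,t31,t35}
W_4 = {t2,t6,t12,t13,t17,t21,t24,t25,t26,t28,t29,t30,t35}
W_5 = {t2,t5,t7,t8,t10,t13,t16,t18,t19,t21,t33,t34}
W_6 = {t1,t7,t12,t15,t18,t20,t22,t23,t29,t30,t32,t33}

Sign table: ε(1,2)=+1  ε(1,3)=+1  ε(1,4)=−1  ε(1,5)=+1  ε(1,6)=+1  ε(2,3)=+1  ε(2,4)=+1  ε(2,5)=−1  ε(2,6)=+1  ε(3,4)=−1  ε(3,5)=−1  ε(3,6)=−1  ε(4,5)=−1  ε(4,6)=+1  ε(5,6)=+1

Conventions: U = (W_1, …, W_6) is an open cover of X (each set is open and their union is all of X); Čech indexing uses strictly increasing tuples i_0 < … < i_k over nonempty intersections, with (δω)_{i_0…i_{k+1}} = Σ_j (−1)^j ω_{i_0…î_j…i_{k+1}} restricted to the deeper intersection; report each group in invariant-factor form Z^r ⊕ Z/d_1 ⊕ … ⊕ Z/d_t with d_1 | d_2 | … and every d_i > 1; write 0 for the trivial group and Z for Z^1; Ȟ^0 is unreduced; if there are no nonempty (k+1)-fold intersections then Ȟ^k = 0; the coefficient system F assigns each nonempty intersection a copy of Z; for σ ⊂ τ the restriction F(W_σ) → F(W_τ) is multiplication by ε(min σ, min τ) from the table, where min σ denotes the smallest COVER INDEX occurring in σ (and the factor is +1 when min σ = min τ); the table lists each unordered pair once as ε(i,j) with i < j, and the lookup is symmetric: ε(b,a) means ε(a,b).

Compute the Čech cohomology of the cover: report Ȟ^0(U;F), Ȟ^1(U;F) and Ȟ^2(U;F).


intersection data:
  W12={t4,t27,t32} W13={t4,t31,t35} W14={t13,t26,t35} W15={t8,t13,t18} W16={t18,t22,t32} W23={t3,t4,t5} W24={t6,t12,t17,t21,t24} W25={t5,t19,t21} W26={t1,t12,t32} W34={t28,t29,t35} W35={t5,t7,t16} W36={t7,t15,t29} W45={t2,t13,t21} W46={t12,t29,t30} W56={t7,t18,t33}
  W123={t4} W126={t32} W134={t35} W145={t13} W156={t18} W235={t5} W245={t21} W246={t12} W346={t29} W356={t7}
C dims 6,15,10; δ0: rk 6, SNF 1^5·2; δ1: rk 9, SNF 1^9
Ȟ^0 = (6 − 6) − 0 = 0, so Ȟ^0 ≅ 0
Ȟ^1 = (15 − 9) − 6 = 0 plus torsion [2], so Ȟ^1 ≅ Z/2
Ȟ^2 = (10 − 0) − 9 = 1, so Ȟ^2 ≅ Z

Ȟ^0(U;F) ≅ 0, Ȟ^1(U;F) ≅ Z/2, Ȟ^2(U;F) ≅ Z


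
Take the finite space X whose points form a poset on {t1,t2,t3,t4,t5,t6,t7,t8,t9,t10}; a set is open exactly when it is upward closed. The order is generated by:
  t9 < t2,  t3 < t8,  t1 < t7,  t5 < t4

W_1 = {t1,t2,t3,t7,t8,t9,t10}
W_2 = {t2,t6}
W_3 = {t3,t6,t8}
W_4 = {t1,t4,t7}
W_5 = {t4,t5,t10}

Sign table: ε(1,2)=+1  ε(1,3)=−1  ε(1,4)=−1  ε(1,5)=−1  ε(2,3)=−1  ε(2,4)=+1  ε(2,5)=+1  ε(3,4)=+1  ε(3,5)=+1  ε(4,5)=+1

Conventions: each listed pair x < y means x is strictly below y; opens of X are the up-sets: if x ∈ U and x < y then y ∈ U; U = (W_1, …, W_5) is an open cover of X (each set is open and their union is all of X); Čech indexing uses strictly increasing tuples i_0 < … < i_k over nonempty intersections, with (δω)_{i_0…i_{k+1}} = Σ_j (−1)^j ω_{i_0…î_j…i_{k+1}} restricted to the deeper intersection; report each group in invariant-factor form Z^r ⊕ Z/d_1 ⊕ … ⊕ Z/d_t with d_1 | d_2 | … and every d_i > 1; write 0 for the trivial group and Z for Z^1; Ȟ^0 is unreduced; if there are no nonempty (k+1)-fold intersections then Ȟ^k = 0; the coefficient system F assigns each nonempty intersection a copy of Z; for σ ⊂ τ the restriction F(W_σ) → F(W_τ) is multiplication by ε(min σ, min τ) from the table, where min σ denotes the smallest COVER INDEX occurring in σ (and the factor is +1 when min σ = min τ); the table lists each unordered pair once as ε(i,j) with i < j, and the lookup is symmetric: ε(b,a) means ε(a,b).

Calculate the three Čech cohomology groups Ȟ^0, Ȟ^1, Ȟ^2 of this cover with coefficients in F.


nonempty overlaps:
  W12={t2} W13={t3,t8} W14={t1,t7} W15={t10} W23={t6} W45={t4}
C dims 5,6; δ0: rk 4, SNF 1^4
degree 0: 5−4−0 = 1 → Ȟ^0 ≅ Z
degree 1: 6−0−4 = 2 → Ȟ^1 ≅ Z^2
degree 2: 0−0−0 = 0 → Ȟ^2 ≅ 0

Ȟ^0(U;F) ≅ Z,  Ȟ^1(U;F) ≅ Z^2,  Ȟ^2(U;F) ≅ 0


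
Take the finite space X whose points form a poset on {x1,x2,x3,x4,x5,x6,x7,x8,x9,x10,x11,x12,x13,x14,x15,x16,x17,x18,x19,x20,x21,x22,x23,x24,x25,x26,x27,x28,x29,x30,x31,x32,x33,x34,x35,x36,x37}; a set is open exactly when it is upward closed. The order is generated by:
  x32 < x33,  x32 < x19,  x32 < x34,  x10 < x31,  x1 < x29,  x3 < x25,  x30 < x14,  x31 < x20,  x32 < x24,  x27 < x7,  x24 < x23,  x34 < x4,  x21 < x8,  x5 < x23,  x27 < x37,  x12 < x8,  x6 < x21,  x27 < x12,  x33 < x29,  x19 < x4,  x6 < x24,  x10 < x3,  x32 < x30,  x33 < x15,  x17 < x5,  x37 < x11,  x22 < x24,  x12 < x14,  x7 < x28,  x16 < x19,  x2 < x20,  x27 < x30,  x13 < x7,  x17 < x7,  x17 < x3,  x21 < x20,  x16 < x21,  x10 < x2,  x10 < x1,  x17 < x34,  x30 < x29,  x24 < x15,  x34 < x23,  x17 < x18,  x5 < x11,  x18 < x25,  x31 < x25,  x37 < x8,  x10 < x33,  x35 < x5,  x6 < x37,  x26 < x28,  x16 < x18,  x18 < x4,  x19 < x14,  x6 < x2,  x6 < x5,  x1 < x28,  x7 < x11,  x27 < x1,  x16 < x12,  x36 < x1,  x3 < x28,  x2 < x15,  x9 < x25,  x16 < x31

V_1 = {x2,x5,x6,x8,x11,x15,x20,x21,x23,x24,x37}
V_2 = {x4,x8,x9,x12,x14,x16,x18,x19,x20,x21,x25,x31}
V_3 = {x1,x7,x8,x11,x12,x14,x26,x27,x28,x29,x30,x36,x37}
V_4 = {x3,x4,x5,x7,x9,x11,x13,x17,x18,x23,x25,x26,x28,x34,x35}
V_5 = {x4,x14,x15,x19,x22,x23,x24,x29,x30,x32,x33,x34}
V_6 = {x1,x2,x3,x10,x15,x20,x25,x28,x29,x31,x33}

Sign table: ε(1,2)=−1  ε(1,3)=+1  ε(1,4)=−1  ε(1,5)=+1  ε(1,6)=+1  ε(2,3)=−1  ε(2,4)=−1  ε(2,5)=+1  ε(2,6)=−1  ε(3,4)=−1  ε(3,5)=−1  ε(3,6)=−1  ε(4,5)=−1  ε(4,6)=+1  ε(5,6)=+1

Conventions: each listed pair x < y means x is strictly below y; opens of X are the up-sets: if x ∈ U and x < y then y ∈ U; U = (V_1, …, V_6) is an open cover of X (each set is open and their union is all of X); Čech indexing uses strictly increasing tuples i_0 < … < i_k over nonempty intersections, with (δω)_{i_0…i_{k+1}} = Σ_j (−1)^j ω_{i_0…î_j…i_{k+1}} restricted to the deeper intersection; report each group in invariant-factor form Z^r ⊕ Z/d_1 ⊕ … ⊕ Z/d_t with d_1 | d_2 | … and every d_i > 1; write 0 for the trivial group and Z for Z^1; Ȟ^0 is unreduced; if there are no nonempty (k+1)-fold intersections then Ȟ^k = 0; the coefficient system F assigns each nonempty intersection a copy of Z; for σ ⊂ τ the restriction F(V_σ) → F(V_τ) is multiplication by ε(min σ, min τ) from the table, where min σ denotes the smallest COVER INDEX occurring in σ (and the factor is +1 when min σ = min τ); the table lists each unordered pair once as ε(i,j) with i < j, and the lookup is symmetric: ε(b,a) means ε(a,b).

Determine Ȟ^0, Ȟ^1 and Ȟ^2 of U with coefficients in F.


cover nerve:
  V12={x8,x20,x21} V13={x8,x11,x37} V14={x5,x11,x23} V15={x15,x23,x24} V16={x2,x15,x20} V23={x8,x12,x14} V24={x4,x9,x18,x25} V25={x4,x14,x19} V26={x20,x25,x31} V34={x7,x11,x26,x28} V35={x14,x29,x30} V36={x1,x28,x29} V45={x4,x23,x34} V46={x3,x25,x28} V56={x15,x29,x33}
  V123={x8} V126={x20} V134={x11} V145={x23} V156={x15} V235={x14} V245={x4} V246={x25} V346={x28} V356={x29}
C dims 6,15,10; δ0: rk 6, SNF 1^5·2; δ1: rk 9, SNF 1^9
Ȟ^0: (6−6)−0=0 ⇒ 0
Ȟ^1: (15−9)−6=0 plus torsion [2] ⇒ Z/2
Ȟ^2: (10−0)−9=1 ⇒ Z

Ȟ^0 = 0; Ȟ^1 = Z/2; Ȟ^2 = Z


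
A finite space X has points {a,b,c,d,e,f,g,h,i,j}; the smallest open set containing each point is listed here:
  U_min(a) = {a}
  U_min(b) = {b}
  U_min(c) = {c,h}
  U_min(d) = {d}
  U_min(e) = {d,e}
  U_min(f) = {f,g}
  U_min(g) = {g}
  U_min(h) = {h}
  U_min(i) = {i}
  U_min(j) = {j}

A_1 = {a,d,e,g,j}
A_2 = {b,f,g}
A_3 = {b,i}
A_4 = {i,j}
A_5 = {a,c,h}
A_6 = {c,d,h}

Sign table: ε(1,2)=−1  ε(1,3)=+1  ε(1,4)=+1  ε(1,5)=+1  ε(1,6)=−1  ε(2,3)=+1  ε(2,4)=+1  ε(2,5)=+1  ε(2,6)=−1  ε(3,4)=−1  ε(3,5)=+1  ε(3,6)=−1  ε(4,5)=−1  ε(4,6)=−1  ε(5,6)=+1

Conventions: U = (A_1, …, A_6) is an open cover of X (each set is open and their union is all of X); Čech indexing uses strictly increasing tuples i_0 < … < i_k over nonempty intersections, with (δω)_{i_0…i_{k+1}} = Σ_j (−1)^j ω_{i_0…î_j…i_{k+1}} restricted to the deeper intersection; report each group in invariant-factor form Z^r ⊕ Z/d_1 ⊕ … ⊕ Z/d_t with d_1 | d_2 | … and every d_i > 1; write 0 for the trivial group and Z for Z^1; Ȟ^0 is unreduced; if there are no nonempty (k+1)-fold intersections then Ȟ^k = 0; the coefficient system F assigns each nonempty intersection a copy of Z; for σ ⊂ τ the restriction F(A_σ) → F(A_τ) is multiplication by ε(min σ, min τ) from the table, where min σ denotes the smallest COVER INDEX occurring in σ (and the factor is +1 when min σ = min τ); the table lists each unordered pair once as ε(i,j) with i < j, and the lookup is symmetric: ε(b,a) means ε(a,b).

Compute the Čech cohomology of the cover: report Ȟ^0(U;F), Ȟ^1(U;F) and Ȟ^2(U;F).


intersection data:
  A12={g} A14={j} A15={a} A16={d} A23={b} A34={i} A56={c,h}
C dims 6,7; δ0: rk 6, SNF 1^5·2
Ȟ^0 = (6 − 6) − 0 = 0, so Ȟ^0 ≅ 0
Ȟ^1 = (7 − 0) − 6 = 1 plus torsion [2], so Ȟ^1 ≅ Z ⊕ Z/2
Ȟ^2 = (0 − 0) − 0 = 0, so Ȟ^2 ≅ 0

Ȟ^0 ≅ 0, Ȟ^1 ≅ Z ⊕ Z/2 and Ȟ^2 ≅ 0


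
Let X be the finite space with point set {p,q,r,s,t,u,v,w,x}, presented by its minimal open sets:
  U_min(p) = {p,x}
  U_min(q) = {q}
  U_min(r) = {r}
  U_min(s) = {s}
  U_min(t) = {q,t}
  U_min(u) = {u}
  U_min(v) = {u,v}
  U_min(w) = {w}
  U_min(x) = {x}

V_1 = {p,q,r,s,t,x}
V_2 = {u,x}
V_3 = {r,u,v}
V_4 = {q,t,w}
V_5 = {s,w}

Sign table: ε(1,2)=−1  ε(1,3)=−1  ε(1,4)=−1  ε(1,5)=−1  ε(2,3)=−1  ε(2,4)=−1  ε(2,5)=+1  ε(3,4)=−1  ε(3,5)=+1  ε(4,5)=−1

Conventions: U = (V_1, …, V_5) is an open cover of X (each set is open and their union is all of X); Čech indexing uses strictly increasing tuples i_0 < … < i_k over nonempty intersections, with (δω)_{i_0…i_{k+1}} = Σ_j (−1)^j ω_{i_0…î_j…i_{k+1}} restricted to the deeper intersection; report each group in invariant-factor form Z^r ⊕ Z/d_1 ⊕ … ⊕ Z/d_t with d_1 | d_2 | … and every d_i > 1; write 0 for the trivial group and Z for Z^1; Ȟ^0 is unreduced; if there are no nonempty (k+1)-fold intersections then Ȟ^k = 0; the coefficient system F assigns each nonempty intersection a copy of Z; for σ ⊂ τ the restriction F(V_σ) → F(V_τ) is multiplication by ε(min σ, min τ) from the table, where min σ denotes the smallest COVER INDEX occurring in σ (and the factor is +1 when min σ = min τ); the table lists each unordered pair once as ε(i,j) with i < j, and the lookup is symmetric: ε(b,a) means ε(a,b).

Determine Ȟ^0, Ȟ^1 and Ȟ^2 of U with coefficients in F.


nonempty overlaps:
  V12={x} V13={r} V14={q,t} V15={s} V23={u} V45={w}
C dims 5,6; δ0: rk 5, SNF 1^4·2
degree 0: 5−5−0 = 0 → Ȟ^0 ≅ 0
degree 1: 6−0−5 = 1 plus torsion [2] → Ȟ^1 ≅ Z ⊕ Z/2
degree 2: 0−0−0 = 0 → Ȟ^2 ≅ 0

Ȟ^0 ≅ 0; Ȟ^1 ≅ Z ⊕ Z/2; Ȟ^2 ≅ 0


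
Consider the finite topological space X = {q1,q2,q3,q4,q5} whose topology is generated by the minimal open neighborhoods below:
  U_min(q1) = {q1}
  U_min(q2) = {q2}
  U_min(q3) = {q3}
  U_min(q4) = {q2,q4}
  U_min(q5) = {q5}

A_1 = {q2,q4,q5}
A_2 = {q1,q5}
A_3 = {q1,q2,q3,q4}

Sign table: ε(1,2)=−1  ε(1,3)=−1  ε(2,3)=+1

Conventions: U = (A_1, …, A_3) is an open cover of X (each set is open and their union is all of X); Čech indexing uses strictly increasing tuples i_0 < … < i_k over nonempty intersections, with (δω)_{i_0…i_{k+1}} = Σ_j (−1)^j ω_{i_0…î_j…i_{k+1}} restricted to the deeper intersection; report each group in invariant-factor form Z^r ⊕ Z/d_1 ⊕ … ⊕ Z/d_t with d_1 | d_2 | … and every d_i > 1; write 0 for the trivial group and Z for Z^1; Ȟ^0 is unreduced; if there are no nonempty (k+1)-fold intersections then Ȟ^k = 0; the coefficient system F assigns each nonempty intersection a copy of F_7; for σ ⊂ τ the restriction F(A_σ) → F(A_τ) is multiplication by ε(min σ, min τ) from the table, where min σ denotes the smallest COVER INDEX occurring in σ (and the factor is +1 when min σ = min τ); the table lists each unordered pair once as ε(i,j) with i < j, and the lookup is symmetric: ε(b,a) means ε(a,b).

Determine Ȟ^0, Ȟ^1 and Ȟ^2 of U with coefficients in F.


nonempty overlaps:
  A12={q5} A13={q2,q4} A23={q1}
C dims 3,3; δ0: rk_F7 2
degree 0: 3−2−0 = 1 → Ȟ^0 ≅ Z/7
degree 1: 3−0−2 = 1 → Ȟ^1 ≅ Z/7
degree 2: 0−0−0 = 0 → Ȟ^2 ≅ 0

Ȟ^0(U;F) ≅ Z/7, Ȟ^1(U;F) ≅ Z/7, Ȟ^2(U;F) ≅ 0


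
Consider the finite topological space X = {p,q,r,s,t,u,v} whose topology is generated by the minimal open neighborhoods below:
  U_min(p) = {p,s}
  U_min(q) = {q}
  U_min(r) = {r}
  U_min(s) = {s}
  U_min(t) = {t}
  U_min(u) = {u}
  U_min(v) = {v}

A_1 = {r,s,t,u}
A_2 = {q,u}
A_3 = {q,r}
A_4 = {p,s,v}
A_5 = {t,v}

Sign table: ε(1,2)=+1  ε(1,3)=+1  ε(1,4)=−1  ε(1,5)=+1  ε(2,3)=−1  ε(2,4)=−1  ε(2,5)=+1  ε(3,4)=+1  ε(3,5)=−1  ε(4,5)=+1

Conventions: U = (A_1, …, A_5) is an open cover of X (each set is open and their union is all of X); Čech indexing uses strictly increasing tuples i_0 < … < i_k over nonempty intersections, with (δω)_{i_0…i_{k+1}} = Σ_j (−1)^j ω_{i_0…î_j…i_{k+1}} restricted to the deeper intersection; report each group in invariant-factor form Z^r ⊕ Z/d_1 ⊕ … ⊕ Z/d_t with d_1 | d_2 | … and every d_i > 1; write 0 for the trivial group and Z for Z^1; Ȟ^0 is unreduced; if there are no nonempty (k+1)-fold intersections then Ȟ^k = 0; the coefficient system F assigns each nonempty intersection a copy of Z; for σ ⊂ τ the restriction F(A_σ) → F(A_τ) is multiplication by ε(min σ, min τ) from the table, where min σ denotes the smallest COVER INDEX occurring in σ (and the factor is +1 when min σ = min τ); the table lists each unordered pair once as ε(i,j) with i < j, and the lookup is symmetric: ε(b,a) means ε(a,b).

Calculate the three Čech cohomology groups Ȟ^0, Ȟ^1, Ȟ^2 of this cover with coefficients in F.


Ȟ^0(U;F) ≅ 0,  Ȟ^1(U;F) ≅ Z ⊕ Z/2,  Ȟ^2(U;F) ≅ 0

nerve simplices:
  A12={u} A13={r} A14={s} A15={t} A23={q} A45={v}
C dims 5,6; δ0: rk 5, SNF 1^4·2
degree 0: 5−5−0 = 0 → Ȟ^0 ≅ 0
degree 1: 6−0−5 = 1 plus torsion [2] → Ȟ^1 ≅ Z ⊕ Z/2
degree 2: 0−0−0 = 0 → Ȟ^2 ≅ 0


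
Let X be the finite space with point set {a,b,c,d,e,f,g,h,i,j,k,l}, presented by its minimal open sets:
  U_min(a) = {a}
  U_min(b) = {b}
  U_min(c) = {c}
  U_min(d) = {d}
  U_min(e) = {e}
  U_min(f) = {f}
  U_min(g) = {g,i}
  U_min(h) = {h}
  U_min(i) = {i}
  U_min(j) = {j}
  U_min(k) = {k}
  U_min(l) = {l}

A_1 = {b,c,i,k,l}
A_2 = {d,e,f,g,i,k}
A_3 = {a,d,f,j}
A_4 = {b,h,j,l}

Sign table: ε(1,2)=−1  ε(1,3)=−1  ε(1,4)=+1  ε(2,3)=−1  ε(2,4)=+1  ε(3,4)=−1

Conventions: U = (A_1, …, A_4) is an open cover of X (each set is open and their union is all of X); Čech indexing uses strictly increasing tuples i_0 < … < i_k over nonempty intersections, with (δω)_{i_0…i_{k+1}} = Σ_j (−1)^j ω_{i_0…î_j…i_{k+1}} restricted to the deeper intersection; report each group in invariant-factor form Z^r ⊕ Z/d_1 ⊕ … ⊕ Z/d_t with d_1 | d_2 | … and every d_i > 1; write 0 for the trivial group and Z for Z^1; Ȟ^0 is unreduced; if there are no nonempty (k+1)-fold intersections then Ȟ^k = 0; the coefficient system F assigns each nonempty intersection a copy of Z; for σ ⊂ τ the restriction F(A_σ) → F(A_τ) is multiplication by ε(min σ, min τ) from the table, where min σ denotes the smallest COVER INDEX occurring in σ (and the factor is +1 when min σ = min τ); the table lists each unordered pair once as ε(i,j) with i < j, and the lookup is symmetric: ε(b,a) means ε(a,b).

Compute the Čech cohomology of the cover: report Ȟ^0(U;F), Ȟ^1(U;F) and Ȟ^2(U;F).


nonempty overlaps:
  A12={i,k} A14={b,l} A23={d,f} A34={j}
C dims 4,4; δ0: rk 4, SNF 1^3·2
degree 0: 4−4−0 = 0 → Ȟ^0 ≅ 0
degree 1: 4−0−4 = 0 plus torsion [2] → Ȟ^1 ≅ Z/2
degree 2: 0−0−0 = 0 → Ȟ^2 ≅ 0

Ȟ^0 ≅ 0, Ȟ^1 ≅ Z/2, Ȟ^2 ≅ 0


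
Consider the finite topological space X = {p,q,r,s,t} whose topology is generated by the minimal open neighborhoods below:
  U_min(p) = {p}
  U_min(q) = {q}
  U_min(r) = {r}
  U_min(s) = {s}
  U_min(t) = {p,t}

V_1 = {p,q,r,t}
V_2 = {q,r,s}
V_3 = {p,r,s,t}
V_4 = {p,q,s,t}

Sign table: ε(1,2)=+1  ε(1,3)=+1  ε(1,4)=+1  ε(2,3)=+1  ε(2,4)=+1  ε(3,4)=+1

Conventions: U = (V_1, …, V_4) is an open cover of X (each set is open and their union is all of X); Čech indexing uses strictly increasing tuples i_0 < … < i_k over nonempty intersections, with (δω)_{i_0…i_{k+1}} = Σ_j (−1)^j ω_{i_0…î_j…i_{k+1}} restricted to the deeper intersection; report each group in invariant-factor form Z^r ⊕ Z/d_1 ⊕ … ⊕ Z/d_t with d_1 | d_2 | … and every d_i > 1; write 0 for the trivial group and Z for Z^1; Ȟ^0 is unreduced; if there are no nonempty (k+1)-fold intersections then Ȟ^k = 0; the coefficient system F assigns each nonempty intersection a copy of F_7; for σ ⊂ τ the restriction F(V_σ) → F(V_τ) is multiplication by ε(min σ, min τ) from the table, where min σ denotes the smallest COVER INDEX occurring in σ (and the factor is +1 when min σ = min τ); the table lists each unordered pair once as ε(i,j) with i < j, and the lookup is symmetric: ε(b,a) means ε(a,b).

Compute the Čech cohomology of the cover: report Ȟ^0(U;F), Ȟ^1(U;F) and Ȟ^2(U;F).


Ȟ^0 ≅ Z/7,  Ȟ^1 ≅ 0,  Ȟ^2 ≅ Z/7

intersection data:
  V12={q,r} V13={p,r,t} V14={p,q,t} V23={r,s} V24={q,s} V34={p,s,t}
  V123={r} V124={q} V134={p,t} V234={s}
C dims 4,6,4; δ0: rk_F7 3; δ1: rk_F7 3
Ȟ^0 = (4 − 3) − 0 = 1, so Ȟ^0 ≅ Z/7
Ȟ^1 = (6 − 3) − 3 = 0, so Ȟ^1 ≅ 0
Ȟ^2 = (4 − 0) − 3 = 1, so Ȟ^2 ≅ Z/7


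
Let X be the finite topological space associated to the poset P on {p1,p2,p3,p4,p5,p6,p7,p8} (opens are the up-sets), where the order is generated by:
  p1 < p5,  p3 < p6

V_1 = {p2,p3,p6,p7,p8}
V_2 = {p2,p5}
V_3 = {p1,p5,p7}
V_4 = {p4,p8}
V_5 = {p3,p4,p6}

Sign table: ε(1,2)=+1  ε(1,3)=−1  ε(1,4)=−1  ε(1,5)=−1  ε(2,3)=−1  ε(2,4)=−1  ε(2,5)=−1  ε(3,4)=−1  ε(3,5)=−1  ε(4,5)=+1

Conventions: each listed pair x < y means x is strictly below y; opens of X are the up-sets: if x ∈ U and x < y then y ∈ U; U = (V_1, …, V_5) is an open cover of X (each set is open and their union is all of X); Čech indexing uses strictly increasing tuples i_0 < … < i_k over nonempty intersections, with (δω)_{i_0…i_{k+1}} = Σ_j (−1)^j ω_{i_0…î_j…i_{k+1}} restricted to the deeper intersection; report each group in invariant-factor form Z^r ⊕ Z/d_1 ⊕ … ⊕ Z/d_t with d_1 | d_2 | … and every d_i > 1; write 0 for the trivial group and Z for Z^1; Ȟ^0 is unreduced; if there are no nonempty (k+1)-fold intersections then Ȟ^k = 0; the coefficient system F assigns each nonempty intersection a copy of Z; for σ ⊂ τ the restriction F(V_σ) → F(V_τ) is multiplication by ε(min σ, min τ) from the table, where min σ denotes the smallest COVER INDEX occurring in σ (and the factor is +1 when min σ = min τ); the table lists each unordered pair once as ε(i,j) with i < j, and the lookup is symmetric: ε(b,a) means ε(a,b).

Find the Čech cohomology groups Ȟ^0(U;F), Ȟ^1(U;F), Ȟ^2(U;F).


nerve simplices:
  V12={p2} V13={p7} V14={p8} V15={p3,p6} V23={p5} V45={p4}
C dims 5,6; δ0: rk 4, SNF 1^4
degree 0: 5−4−0 = 1 → Ȟ^0 ≅ Z
degree 1: 6−0−4 = 2 → Ȟ^1 ≅ Z^2
degree 2: 0−0−0 = 0 → Ȟ^2 ≅ 0

Ȟ^0(U;F) ≅ Z, Ȟ^1(U;F) ≅ Z^2, Ȟ^2(U;F) ≅ 0


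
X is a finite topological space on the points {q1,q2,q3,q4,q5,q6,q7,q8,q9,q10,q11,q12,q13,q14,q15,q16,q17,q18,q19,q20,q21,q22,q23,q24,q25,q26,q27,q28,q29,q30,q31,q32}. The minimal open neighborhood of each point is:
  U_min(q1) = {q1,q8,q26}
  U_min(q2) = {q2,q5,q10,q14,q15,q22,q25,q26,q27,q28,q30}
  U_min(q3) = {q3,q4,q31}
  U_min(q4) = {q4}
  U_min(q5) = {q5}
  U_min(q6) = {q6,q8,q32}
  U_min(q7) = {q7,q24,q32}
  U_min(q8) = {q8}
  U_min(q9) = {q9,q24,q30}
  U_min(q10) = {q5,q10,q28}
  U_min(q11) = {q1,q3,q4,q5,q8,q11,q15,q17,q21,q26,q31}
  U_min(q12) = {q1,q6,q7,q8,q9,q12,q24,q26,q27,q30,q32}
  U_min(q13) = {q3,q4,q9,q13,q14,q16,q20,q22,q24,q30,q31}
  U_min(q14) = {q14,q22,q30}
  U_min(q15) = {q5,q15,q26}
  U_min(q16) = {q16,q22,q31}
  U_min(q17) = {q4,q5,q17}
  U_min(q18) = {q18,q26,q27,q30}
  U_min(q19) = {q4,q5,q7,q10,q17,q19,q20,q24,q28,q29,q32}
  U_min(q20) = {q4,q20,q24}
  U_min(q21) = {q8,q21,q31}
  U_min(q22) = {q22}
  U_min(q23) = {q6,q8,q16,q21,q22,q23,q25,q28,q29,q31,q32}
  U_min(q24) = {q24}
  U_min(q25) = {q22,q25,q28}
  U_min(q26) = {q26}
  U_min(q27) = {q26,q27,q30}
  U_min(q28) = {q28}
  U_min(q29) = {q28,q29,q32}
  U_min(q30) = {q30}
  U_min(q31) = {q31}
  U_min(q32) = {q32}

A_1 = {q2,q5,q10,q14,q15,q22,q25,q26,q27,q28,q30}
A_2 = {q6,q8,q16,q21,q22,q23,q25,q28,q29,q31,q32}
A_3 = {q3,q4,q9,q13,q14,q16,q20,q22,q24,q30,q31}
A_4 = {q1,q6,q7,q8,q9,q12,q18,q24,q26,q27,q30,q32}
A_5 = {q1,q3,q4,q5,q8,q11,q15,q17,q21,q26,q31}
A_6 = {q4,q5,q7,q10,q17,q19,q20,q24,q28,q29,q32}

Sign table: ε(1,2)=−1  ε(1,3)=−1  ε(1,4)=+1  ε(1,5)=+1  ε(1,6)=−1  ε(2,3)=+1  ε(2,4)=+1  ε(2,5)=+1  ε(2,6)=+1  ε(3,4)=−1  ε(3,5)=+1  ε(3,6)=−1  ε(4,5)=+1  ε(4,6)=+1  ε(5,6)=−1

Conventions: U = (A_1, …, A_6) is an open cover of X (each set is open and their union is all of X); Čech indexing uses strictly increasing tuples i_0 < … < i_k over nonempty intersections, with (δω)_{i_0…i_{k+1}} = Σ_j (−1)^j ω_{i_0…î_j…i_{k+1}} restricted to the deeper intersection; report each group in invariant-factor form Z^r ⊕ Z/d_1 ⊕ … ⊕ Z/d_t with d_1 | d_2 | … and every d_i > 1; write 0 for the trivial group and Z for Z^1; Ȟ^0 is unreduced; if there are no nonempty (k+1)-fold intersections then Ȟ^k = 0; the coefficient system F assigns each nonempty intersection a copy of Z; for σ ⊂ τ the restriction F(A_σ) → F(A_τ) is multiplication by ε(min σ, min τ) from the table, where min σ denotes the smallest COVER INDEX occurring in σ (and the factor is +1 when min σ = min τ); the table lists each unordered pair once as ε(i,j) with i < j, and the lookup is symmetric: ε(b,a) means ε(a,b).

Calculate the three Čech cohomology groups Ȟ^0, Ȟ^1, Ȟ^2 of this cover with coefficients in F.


intersection data:
  A12={q22,q25,q28} A13={q14,q22,q30} A14={q26,q27,q30} A15={q5,q15,q26} A16={q5,q10,q28} A23={q16,q22,q31} A24={q6,q8,q32} A25={q8,q21,q31} A26={q28,q29,q32} A34={q9,q24,q30} A35={q3,q4,q31} A36={q4,q20,q24} A45={q1,q8,q26} A46={q7,q24,q32} A56={q4,q5,q17}
  A123={q22} A126={q28} A134={q30} A145={q26} A156={q5} A235={q31} A245={q8} A246={q32} A346={q24} A356={q4}
C dims 6,15,10; δ0: rk 6, SNF 1^5·2; δ1: rk 9, SNF 1^9
Ȟ^0 = (6 − 6) − 0 = 0, so Ȟ^0 ≅ 0
Ȟ^1 = (15 − 9) − 6 = 0 plus torsion [2], so Ȟ^1 ≅ Z/2
Ȟ^2 = (10 − 0) − 9 = 1, so Ȟ^2 ≅ Z

Ȟ^0 ≅ 0; Ȟ^1 ≅ Z/2; Ȟ^2 ≅ Z


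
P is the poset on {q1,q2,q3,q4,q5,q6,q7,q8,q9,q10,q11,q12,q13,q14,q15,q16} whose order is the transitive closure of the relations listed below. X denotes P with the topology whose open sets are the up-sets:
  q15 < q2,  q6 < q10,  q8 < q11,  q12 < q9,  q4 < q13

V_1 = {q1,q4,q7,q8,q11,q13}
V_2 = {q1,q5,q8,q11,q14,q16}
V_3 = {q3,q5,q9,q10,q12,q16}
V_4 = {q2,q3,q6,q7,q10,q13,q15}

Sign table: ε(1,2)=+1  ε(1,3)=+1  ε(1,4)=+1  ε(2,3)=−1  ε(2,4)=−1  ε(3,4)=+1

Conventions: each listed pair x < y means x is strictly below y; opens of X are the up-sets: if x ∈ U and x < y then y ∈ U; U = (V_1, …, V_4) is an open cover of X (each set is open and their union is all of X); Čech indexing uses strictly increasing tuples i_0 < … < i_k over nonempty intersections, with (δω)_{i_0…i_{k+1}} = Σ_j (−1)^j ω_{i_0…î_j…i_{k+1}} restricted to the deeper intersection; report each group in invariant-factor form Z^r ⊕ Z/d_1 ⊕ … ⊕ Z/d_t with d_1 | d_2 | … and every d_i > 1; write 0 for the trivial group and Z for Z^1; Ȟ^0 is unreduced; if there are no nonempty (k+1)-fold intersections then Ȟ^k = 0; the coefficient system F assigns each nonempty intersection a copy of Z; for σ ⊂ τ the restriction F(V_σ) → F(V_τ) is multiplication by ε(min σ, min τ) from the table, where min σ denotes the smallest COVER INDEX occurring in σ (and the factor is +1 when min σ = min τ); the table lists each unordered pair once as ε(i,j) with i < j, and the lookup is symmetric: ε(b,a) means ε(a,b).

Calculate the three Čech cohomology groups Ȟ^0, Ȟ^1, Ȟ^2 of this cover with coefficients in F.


Ȟ^0 = 0, Ȟ^1 = Z/2 and Ȟ^2 = 0

nerve simplices:
  V12={q1,q8,q11} V14={q7,q13} V23={q5,q16} V34={q3,q10}
C dims 4,4; δ0: rk 4, SNF 1^3·2
degree 0: 4−4−0 = 0 → Ȟ^0 ≅ 0
degree 1: 4−0−4 = 0 plus torsion [2] → Ȟ^1 ≅ Z/2
degree 2: 0−0−0 = 0 → Ȟ^2 ≅ 0


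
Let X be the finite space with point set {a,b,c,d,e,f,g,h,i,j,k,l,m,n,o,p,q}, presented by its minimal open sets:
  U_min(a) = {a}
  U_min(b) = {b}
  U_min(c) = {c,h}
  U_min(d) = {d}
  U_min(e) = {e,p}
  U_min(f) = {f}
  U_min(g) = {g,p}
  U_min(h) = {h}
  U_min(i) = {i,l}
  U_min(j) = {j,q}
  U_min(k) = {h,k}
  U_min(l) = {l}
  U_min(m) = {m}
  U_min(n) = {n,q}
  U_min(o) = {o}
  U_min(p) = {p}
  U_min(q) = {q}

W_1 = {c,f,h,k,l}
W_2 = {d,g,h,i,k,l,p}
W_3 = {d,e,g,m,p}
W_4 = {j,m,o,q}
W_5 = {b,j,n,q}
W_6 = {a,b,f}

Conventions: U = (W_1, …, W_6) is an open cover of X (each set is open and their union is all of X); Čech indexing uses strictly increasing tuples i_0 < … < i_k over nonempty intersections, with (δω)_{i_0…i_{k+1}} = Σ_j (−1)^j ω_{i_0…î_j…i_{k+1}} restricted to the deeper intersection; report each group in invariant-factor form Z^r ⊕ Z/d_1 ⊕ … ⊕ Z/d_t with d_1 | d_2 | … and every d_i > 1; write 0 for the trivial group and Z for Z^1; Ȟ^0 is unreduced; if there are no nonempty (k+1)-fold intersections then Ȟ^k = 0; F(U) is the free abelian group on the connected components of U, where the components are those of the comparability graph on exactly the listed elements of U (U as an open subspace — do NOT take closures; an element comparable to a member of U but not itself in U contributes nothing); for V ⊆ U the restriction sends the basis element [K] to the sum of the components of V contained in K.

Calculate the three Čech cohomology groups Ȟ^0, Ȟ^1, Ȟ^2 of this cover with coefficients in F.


Ȟ^0 ≅ Z^10,  Ȟ^1 ≅ 0,  Ȟ^2 ≅ 0

nonempty intersections:
  W12={h,k,l} W16={f} W23={d,g,p} W34={m} W45={j,q} W56={b}
components per intersection:
  W1: {c,h,k} {f} {l}
  W2: {d} {g,p} {h,k} {i,l}
  W3: {d} {e,g,p} {m}
  W4: {j,q} {m} {o}
  W5: {b} {j,n,q}
  W6: {a} {b} {f}
  W12: {h,k} {l}
  W16: {f}
  W23: {d} {g,p}
  W34: {m}
  W45: {j,q}
  W56: {b}
C dims 18,8; δ0: rk 8, SNF 1^8
Ȟ^0: (18−8)−0=10 ⇒ Z^10
Ȟ^1: (8−0)−8=0 ⇒ 0
Ȟ^2: (0−0)−0=0 ⇒ 0


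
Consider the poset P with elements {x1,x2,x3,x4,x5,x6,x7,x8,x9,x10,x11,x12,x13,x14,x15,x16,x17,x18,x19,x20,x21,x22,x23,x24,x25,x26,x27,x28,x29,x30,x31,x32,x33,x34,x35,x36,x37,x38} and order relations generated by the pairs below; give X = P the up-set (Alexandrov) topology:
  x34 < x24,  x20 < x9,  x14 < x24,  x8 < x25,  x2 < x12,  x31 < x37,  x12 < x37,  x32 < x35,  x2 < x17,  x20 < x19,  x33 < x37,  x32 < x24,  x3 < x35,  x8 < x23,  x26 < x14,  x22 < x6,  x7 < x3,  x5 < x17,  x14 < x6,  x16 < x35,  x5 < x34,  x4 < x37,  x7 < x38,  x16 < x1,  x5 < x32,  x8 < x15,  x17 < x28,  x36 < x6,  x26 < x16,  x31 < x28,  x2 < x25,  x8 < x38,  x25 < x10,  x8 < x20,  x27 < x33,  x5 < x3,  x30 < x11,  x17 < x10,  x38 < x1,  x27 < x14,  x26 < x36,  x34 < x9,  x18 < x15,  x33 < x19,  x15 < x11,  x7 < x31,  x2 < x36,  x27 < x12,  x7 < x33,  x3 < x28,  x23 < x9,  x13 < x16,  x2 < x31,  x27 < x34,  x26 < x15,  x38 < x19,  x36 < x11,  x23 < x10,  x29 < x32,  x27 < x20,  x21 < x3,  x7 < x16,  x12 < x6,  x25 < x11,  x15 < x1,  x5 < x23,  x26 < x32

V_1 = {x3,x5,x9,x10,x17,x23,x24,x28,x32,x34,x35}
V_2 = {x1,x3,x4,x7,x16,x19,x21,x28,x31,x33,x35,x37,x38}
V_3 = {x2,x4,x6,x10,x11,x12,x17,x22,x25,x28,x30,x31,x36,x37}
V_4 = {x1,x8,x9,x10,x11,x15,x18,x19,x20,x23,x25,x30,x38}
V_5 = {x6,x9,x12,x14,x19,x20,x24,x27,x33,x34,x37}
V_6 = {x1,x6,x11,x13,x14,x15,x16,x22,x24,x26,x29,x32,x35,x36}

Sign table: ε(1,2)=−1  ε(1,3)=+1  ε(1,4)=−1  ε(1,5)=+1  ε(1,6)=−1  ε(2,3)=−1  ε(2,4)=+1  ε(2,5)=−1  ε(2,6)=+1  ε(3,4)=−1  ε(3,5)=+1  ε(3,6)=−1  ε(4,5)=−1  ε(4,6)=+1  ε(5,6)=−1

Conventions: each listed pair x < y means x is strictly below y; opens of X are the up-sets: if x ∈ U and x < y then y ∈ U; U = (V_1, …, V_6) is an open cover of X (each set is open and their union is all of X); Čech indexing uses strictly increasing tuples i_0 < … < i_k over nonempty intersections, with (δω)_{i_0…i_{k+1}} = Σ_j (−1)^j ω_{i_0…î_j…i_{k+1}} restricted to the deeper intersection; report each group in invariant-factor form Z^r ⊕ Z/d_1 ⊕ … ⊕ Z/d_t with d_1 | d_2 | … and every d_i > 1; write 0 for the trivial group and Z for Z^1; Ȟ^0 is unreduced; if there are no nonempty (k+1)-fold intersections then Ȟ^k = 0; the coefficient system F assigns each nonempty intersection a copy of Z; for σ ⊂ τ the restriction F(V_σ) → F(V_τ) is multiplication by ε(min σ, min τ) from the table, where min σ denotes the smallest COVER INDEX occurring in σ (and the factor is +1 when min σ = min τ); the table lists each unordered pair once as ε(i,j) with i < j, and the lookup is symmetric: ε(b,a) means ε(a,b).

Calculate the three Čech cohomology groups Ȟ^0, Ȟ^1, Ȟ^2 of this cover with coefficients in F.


Ȟ^0 = Z; Ȟ^1 = 0; Ȟ^2 = Z/2

nerve of the cover:
  V12={x3,x28,x35} V13={x10,x17,x28} V14={x9,x10,x23} V15={x9,x24,x34} V16={x24,x32,x35} V23={x4,x28,x31,x37} V24={x1,x19,x38} V25={x19,x33,x37} V26={x1,x16,x35} V34={x10,x11,x25,x30} V35={x6,x12,x37} V36={x6,x11,x22,x36} V45={x9,x19,x20} V46={x1,x11,x15} V56={x6,x14,x24}
  V123={x28} V126={x35} V134={x10} V145={x9} V156={x24} V235={x37} V245={x19} V246={x1} V346={x11} V356={x6}
C dims 6,15,10; δ0: rk 5, SNF 1^5; δ1: rk 10, SNF 1^9·2
Ȟ^0 = (6 − 5) − 0 = 1, so Ȟ^0 ≅ Z
Ȟ^1 = (15 − 10) − 5 = 0, so Ȟ^1 ≅ 0
Ȟ^2 = (10 − 0) − 10 = 0 plus torsion [2], so Ȟ^2 ≅ Z/2
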